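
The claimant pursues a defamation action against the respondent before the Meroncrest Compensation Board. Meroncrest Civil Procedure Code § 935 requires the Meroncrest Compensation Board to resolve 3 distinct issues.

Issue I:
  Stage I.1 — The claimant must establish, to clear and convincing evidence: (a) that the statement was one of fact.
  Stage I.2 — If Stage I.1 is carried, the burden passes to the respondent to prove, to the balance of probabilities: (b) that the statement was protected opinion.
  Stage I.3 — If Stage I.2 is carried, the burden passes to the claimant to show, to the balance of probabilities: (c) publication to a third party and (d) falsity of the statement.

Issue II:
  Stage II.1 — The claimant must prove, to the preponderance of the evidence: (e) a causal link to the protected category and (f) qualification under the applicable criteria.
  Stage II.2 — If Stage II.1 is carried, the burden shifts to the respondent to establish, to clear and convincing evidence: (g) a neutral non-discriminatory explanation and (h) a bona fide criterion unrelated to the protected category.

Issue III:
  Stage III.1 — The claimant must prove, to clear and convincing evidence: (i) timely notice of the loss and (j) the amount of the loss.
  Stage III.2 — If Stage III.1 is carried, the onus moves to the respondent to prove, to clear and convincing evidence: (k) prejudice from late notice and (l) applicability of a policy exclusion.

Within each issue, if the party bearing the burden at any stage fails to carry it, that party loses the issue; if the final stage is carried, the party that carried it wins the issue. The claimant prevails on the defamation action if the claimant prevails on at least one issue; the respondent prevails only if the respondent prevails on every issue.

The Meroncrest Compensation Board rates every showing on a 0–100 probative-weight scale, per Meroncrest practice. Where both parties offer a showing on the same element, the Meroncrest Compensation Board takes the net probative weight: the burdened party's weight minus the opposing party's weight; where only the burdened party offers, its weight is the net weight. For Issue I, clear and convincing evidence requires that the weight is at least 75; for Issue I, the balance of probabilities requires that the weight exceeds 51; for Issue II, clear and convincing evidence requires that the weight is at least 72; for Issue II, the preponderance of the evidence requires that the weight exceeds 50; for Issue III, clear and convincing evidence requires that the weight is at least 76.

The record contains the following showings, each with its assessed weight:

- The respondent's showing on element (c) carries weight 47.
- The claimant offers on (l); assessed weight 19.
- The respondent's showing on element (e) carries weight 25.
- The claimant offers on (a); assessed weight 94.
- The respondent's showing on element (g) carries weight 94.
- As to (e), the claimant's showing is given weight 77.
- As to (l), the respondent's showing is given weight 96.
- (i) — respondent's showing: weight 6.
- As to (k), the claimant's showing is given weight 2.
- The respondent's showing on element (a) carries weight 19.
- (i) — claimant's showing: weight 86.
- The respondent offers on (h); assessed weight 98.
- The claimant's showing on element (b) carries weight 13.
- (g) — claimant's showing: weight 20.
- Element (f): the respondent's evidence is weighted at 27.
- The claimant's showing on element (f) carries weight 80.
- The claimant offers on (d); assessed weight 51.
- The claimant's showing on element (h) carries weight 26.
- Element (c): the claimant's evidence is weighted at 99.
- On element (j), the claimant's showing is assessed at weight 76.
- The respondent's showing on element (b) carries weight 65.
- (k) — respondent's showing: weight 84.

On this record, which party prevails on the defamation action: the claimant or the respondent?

— Issue I —
Stage I.1 — burden on claimant; standard: clear and convincing evidence (weight is at least 75).
    (a): 94 − 19 = 75 ≥ 75 [met]
  Stage I.1 carried; the burden shifts to the respondent.
Stage I.2 — burden on respondent; standard: the balance of probabilities (weight exceeds 51).
    (b): 65 − 13 = 52 > 51 [met]
  The respondent carries Stage I.2; the claimant now bears the burden.
Stage I.3 — burden on claimant; standard: the balance of probabilities (weight exceeds 51).
    (c): 99 − 47 = 52 > 51 [met]
    (d): 51 ≤ 51 [not met]
  Not every element is met, so the claimant fails to carry Stage I.3.
The respondent prevails on this issue.
— Issue II —
Stage II.1 — burden on claimant; standard: the preponderance of the evidence (weight exceeds 50).
    (e): 77 − 25 = 52 > 50 [met]
    (f): 80 − 27 = 53 > 50 [met]
  The claimant carries Stage II.1; the respondent now bears the burden.
Stage II.2 — burden on respondent; standard: clear and convincing evidence (weight is at least 72).
    (g): 94 − 20 = 74 ≥ 72 [met]
    (h): 98 − 26 = 72 ≥ 72 [met]
  The respondent carries the last stage.
All stages carried — the respondent prevails on this issue.
— Issue III —
Stage III.1 (claimant, clear and convincing evidence, weight is at least 76): (i) net 86−6=80 ≥ 76 — meets; (j) 76 ≥ 76 — meets.
  The claimant carries Stage III.1; the respondent now bears the burden.
Stage III.2 (respondent, clear and convincing evidence, weight is at least 76): (k) net 84−2=82 ≥ 76 — meets; (l) net 96−19=77 ≥ 76 — meets.
  All elements met at the final stage.
All stages carried — the respondent prevails on this issue.
Per-issue: Issue I → respondent; Issue II → respondent; Issue III → respondent. The claimant must prevail on at least one issue; overall, the respondent prevails.

respondent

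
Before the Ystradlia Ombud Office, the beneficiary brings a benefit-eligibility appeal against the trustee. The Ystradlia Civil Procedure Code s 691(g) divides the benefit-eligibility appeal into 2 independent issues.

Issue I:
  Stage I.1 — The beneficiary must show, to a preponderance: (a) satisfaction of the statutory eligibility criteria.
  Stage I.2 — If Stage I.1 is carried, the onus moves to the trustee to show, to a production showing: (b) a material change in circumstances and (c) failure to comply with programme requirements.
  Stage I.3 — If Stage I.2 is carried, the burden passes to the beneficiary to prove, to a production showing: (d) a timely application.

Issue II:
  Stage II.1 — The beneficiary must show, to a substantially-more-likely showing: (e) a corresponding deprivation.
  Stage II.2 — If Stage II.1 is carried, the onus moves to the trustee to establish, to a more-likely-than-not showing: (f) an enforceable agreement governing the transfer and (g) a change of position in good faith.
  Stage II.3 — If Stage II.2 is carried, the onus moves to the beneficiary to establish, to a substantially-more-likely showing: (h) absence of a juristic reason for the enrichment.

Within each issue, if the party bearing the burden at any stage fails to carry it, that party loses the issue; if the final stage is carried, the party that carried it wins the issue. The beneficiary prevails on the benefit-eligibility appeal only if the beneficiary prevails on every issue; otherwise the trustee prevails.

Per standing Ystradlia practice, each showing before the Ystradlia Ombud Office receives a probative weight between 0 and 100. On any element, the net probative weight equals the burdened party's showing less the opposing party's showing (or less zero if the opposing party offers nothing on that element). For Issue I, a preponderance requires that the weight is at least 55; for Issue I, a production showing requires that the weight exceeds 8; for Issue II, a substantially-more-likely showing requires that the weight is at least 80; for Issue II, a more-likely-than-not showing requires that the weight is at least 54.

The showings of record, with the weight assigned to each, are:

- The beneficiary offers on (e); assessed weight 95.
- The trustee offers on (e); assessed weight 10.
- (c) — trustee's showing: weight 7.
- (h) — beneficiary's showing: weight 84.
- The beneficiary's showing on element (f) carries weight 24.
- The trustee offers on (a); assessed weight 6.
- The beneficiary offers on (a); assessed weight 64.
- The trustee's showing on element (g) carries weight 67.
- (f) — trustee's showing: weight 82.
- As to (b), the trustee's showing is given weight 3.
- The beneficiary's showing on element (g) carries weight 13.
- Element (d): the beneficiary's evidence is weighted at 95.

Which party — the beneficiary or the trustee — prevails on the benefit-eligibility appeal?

beneficiary

— Issue I —
At Stage I.1 the beneficiary must meet a preponderance (weight is at least 55): on (a) the weight is 64 less the opposing 6 gives net 58, which does reach 55, so (a) meets the standard.
  Stage I.1 carried; the burden shifts to the trustee.
At Stage I.2 the trustee must meet a production showing (weight exceeds 8): on (b) the weight is 3, which does not exceed 8, so (b) does not meet the standard; on (c) the weight is 7, which does not exceed 8, so (c) does not meet the standard.
  The trustee does not carry Stage I.2.
The analysis ends at Stage I.2; the beneficiary prevails on this issue.
— Issue II —
Stage II.1 — burden on beneficiary; standard: a substantially-more-likely showing (weight is at least 80).
    (e): 95 − 10 = 85 ≥ 80 [met]
  The beneficiary carries Stage II.1; the trustee now bears the burden.
Stage II.2 — burden on trustee; standard: a more-likely-than-not showing (weight is at least 54).
    (f): 82 − 24 = 58 ≥ 54 [met]
    (g): 67 − 13 = 54 ≥ 54 [met]
  Stage II.2 carried; the burden shifts to the beneficiary.
Stage II.3 — burden on beneficiary; standard: a substantially-more-likely showing (weight is at least 80).
    (h): 84 ≥ 80 [met]
  The beneficiary carries the last stage.
Every stage carried; the beneficiary prevails on this issue.
Per-issue: Issue I → beneficiary; Issue II → beneficiary. The beneficiary must prevail on every issue; overall, the beneficiary prevails.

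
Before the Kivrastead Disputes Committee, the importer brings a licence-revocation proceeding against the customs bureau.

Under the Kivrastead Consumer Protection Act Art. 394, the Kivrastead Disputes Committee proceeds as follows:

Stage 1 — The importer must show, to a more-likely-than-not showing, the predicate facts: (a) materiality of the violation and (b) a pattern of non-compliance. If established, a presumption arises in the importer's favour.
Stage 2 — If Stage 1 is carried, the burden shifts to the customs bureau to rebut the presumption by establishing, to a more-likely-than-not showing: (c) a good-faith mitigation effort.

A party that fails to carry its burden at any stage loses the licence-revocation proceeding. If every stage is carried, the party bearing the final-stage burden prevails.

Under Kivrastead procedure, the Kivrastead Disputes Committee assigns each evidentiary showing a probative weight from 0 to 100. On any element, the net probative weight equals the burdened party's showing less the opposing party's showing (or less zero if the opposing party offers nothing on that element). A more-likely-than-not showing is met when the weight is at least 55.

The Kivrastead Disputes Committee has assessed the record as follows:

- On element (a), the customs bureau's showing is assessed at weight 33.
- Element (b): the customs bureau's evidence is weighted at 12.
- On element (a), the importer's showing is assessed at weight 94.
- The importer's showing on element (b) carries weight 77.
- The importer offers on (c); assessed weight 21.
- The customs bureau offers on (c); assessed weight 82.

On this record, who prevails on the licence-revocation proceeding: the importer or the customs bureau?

customs bureau

Stage 1 (importer, a more-likely-than-not showing, weight is at least 55): (a) net 94−33=61 ≥ 55 — meets; (b) net 77−12=65 ≥ 55 — meets.
  All elements met. The burden passes to the customs bureau.
Stage 2 (customs bureau, a more-likely-than-not showing, weight is at least 55): (c) net 82−21=61 ≥ 55 — meets.
  All elements met at the final stage.
With every stage satisfied, the customs bureau prevails.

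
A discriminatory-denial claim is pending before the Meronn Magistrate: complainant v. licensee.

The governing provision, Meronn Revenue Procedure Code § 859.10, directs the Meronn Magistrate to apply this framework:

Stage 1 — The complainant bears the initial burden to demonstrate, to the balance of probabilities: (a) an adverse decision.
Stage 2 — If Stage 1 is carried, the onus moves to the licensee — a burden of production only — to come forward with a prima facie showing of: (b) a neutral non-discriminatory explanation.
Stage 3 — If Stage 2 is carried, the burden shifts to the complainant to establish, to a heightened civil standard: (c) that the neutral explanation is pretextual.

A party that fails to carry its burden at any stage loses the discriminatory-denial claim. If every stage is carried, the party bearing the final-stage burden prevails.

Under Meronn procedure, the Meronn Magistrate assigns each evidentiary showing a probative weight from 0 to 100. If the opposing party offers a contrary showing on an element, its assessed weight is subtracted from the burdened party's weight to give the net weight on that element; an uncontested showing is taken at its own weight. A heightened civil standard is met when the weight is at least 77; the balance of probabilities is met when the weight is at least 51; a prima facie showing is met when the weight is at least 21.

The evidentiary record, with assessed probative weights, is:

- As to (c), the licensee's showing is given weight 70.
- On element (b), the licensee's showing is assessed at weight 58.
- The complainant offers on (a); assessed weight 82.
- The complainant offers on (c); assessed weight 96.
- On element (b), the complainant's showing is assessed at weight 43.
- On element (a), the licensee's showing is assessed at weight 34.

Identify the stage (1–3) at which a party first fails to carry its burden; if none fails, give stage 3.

Stage 1 (complainant, the balance of probabilities, weight is at least 51): (a) net 82−34=48 < 51 — fails.
  The complainant does not carry Stage 1.
The licensee prevails.

stage 1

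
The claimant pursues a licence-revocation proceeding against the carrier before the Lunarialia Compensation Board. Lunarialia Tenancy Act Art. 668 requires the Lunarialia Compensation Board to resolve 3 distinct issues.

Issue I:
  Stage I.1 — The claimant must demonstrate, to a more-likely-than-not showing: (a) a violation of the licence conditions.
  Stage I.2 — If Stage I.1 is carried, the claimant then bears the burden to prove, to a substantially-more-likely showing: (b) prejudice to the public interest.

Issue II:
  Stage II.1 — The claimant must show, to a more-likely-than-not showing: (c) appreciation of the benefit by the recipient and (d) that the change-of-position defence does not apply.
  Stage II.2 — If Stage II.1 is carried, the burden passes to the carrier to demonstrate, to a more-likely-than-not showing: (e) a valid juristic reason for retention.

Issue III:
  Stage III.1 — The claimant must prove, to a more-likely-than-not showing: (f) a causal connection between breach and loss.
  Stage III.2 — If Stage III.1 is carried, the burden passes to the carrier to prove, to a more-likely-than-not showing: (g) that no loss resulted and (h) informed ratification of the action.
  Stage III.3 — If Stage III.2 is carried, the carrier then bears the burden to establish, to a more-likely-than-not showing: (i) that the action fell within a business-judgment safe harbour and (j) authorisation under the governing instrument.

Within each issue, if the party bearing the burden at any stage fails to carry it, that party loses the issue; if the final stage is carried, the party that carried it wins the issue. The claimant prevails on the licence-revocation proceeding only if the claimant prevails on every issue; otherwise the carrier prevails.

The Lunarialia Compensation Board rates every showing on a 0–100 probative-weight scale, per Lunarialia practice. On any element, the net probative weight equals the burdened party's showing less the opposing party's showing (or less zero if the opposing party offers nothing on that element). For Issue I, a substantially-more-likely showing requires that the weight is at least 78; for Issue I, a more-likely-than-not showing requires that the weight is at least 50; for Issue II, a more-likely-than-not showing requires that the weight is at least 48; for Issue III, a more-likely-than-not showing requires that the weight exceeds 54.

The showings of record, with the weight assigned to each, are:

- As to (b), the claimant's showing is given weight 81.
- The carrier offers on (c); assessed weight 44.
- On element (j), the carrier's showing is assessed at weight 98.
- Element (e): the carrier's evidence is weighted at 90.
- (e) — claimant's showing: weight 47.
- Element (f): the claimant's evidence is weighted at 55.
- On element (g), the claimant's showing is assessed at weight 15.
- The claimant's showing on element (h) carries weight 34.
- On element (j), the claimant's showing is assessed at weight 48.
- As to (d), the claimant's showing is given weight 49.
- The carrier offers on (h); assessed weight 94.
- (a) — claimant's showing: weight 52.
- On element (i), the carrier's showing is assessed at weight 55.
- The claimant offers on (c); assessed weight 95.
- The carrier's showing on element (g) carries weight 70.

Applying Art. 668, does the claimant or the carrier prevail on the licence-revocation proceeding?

— Issue I —
At Stage I.1 the claimant must meet a more-likely-than-not showing (weight is at least 50): on (a) the weight is 52, ≥ 50, so (a) meets the standard.
  All elements met. The claimant retains the burden for Stage I.2.
At Stage I.2 the claimant must meet a substantially-more-likely showing (weight is at least 78): on (b) the weight is 81, which does reach 78, so (b) meets the standard.
  The claimant carries the last stage.
Every stage carried; the claimant prevails on this issue.
— Issue II —
At Stage II.1 the claimant must meet a more-likely-than-not showing (weight is at least 48): on (c) the weight is 95 less the opposing 44 gives net 51, which does reach 48, so (c) meets the standard; on (d) the weight is 49, ≥ 48, so (d) meets the standard.
  Stage II.1 is satisfied; the onus moves to the carrier.
At Stage II.2 the carrier must meet a more-likely-than-not showing (weight is at least 48): on (e) the weight is 90 less the opposing 47 gives net 43, which does not reach 48, so (e) does not meet the standard.
  Not every element is met, so the carrier fails to carry Stage II.2.
The claimant prevails on this issue.
— Issue III —
Stage III.1 — burden on claimant; standard: a more-likely-than-not showing (weight exceeds 54).
    (f): 55 > 54 [met]
  The claimant carries Stage III.1; the carrier now bears the burden.
Stage III.2 — burden on carrier; standard: a more-likely-than-not showing (weight exceeds 54).
    (g): 70 − 15 = 55 > 54 [met]
    (h): 94 − 34 = 60 > 54 [met]
  Stage III.2 carried; the burden remains with the carrier.
Stage III.3 — burden on carrier; standard: a more-likely-than-not showing (weight exceeds 54).
    (i): 55 > 54 [met]
    (j): 98 − 48 = 50 ≤ 54 [not met]
  The carrier does not carry Stage III.3.
So the claimant prevails on this issue.
Per-issue: Issue I → claimant; Issue II → claimant; Issue III → claimant. The claimant must prevail on every issue; overall, the claimant prevails.

claimant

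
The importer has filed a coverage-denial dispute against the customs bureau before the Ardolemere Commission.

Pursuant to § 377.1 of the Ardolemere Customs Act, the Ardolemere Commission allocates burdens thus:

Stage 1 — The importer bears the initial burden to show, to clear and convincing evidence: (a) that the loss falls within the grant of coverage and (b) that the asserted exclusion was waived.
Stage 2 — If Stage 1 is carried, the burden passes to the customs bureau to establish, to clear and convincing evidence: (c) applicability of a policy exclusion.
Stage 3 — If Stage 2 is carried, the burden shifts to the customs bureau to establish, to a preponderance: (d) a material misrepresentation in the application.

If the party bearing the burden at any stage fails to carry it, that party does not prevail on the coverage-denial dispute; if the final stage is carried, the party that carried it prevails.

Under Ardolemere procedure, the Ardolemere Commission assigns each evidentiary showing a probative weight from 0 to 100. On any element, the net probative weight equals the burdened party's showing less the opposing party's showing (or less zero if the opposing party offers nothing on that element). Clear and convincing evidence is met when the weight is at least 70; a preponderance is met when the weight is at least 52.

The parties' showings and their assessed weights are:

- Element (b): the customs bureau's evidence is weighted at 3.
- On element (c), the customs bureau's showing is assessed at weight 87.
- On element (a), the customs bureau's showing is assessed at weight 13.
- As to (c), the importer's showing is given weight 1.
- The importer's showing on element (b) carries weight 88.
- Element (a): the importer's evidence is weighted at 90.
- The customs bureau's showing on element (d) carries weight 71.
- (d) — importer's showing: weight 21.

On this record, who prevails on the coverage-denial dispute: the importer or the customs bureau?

importer

Stage 1 — burden on importer; standard: clear and convincing evidence (weight is at least 70).
    (a): 90 − 13 = 77 ≥ 70 [met]
    (b): 88 − 3 = 85 ≥ 70 [met]
  Stage 1 carried; the burden shifts to the customs bureau.
Stage 2 — burden on customs bureau; standard: clear and convincing evidence (weight is at least 70).
    (c): 87 − 1 = 86 ≥ 70 [met]
  Stage 2 carried; the burden remains with the customs bureau.
Stage 3 — burden on customs bureau; standard: a preponderance (weight is at least 52).
    (d): 71 − 21 = 50 < 52 [not met]
  The customs bureau does not carry Stage 3.
So the importer prevails.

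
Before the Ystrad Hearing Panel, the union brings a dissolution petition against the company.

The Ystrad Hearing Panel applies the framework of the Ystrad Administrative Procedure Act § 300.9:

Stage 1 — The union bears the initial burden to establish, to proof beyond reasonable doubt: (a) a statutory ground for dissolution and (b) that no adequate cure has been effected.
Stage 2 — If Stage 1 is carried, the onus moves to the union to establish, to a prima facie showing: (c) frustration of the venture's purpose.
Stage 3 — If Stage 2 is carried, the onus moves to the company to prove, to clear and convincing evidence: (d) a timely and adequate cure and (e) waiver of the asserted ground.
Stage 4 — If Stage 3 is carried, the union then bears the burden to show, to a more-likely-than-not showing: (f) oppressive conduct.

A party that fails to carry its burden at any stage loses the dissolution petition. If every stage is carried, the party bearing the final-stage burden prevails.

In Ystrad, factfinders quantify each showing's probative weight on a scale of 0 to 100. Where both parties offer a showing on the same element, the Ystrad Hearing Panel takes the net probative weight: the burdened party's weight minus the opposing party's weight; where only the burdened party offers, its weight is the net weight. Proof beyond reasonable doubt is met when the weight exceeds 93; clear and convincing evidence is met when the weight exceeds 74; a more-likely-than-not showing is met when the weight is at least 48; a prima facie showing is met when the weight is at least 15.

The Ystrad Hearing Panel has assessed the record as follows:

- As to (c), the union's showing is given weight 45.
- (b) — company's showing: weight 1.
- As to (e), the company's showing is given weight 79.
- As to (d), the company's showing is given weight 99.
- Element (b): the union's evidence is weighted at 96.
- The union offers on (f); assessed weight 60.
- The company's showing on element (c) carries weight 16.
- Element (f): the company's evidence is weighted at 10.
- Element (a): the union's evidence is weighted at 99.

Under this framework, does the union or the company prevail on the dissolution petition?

Stage 1 (union, proof beyond reasonable doubt, weight exceeds 93): (a) 99 > 93 — meets; (b) net 96−1=95 > 93 — meets.
  Stage 1 carried; the burden remains with the union.
Stage 2 (union, a prima facie showing, weight is at least 15): (c) net 45−16=29 ≥ 15 — meets.
  The union carries Stage 2; the company now bears the burden.
Stage 3 (company, clear and convincing evidence, weight exceeds 74): (d) 99 > 74 — meets; (e) 79 > 74 — meets.
  The company carries Stage 3; the union now bears the burden.
Stage 4 (union, a more-likely-than-not showing, weight is at least 48): (f) net 60−10=50 ≥ 48 — meets.
  Stage 4 carried; the final stage is satisfied.
All stages carried — the union prevails.

union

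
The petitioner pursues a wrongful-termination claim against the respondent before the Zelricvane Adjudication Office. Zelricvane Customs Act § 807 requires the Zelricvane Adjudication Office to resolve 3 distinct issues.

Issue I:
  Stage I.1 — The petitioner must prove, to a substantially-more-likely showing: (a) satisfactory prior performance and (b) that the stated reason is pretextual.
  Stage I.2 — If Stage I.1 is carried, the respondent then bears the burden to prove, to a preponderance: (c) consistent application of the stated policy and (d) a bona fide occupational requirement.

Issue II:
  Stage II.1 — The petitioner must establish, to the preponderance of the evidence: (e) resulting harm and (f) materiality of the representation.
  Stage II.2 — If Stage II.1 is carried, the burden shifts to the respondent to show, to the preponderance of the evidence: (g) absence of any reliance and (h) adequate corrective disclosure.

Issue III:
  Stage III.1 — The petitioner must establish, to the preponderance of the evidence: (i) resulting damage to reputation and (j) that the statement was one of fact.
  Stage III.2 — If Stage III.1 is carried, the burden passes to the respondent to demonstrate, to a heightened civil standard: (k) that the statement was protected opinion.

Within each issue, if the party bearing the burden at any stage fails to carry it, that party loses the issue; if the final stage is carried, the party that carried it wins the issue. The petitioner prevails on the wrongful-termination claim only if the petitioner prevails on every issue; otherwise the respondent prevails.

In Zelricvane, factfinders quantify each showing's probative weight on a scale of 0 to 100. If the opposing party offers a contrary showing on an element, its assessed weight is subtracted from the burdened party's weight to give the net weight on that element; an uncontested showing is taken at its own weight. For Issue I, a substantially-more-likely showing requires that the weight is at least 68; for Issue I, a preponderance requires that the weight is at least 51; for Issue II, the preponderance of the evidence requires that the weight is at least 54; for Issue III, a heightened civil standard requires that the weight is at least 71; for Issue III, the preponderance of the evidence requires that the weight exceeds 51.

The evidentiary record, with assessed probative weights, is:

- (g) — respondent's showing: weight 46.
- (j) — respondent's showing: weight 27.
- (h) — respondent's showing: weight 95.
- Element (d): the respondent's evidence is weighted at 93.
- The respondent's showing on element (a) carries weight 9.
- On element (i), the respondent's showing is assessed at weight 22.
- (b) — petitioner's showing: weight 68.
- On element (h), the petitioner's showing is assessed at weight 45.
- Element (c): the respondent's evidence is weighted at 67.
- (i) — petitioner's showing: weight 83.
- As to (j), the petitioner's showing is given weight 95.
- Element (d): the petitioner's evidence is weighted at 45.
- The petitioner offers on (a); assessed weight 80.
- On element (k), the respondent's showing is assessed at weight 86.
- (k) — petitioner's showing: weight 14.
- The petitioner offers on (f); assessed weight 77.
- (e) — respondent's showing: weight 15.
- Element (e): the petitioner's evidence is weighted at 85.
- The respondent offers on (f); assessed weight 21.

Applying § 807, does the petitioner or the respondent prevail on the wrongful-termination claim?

respondent

— Issue I —
Stage I.1 — burden on petitioner; standard: a substantially-more-likely showing (weight is at least 68).
    (a): 80 − 9 = 71 ≥ 68 [met]
    (b): 68 ≥ 68 [met]
  The petitioner carries Stage I.1; the respondent now bears the burden.
Stage I.2 — burden on respondent; standard: a preponderance (weight is at least 51).
    (c): 67 ≥ 51 [met]
    (d): 93 − 45 = 48 < 51 [not met]
  The respondent does not carry Stage I.2.
The analysis ends at Stage I.2; the petitioner prevails on this issue.
— Issue II —
Stage II.1 — burden on petitioner; standard: the preponderance of the evidence (weight is at least 54).
    (e): 85 − 15 = 70 ≥ 54 [met]
    (f): 77 − 21 = 56 ≥ 54 [met]
  Stage II.1 carried; the burden shifts to the respondent.
Stage II.2 — burden on respondent; standard: the preponderance of the evidence (weight is at least 54).
    (g): 46 < 54 [not met]
    (h): 95 − 45 = 50 < 54 [not met]
  The respondent does not carry Stage II.2.
The analysis ends at Stage II.2; the petitioner prevails on this issue.
— Issue III —
At Stage III.1 the petitioner must meet the preponderance of the evidence (weight exceeds 51): on (i) the weight is 83 less the opposing 22 gives net 61, > 51, so (i) meets the standard; on (j) the weight is 95 less the opposing 27 gives net 68, which does exceed 51, so (j) meets the standard.
  All elements met. The burden passes to the respondent.
At Stage III.2 the respondent must meet a heightened civil standard (weight is at least 71): on (k) the weight is 86 less the opposing 14 gives net 72, which does reach 71, so (k) meets the standard.
  Stage III.2 carried; the final stage is satisfied.
Every stage carried; the respondent prevails on this issue.
Per-issue: Issue I → petitioner; Issue II → petitioner; Issue III → respondent. The petitioner must prevail on every issue; overall, the respondent prevails.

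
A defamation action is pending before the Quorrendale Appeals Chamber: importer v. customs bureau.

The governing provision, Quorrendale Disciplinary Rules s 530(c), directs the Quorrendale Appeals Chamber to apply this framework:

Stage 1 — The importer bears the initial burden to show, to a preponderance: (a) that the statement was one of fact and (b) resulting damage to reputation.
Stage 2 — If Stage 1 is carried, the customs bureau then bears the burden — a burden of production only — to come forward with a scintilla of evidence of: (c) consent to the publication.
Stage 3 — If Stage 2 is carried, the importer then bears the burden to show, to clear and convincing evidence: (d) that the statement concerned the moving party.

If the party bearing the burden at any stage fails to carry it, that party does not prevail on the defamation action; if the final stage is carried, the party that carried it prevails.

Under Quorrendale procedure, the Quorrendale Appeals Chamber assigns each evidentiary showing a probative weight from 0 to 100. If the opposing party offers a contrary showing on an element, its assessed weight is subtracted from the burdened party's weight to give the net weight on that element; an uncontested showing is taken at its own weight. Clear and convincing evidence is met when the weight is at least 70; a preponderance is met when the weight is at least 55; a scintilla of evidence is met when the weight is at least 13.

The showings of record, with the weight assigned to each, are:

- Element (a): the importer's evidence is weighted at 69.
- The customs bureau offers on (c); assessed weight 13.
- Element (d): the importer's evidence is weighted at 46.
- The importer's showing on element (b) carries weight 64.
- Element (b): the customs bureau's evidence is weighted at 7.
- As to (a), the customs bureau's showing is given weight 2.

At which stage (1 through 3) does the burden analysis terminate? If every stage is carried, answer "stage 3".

Stage 1 (importer, a preponderance, weight is at least 55): (a) net 69−2=67 ≥ 55 — meets; (b) net 64−7=57 ≥ 55 — meets.
  Stage 1 is satisfied; the onus moves to the customs bureau.
Stage 2 (customs bureau, a scintilla of evidence, weight is at least 13): (c) 13 ≥ 13 — meets.
  The customs bureau carries Stage 2; the importer now bears the burden.
Stage 3 (importer, clear and convincing evidence, weight is at least 70): (d) 46 < 70 — fails.
  The importer does not carry Stage 3.
The analysis ends at Stage 3; the customs bureau prevails.

stage 3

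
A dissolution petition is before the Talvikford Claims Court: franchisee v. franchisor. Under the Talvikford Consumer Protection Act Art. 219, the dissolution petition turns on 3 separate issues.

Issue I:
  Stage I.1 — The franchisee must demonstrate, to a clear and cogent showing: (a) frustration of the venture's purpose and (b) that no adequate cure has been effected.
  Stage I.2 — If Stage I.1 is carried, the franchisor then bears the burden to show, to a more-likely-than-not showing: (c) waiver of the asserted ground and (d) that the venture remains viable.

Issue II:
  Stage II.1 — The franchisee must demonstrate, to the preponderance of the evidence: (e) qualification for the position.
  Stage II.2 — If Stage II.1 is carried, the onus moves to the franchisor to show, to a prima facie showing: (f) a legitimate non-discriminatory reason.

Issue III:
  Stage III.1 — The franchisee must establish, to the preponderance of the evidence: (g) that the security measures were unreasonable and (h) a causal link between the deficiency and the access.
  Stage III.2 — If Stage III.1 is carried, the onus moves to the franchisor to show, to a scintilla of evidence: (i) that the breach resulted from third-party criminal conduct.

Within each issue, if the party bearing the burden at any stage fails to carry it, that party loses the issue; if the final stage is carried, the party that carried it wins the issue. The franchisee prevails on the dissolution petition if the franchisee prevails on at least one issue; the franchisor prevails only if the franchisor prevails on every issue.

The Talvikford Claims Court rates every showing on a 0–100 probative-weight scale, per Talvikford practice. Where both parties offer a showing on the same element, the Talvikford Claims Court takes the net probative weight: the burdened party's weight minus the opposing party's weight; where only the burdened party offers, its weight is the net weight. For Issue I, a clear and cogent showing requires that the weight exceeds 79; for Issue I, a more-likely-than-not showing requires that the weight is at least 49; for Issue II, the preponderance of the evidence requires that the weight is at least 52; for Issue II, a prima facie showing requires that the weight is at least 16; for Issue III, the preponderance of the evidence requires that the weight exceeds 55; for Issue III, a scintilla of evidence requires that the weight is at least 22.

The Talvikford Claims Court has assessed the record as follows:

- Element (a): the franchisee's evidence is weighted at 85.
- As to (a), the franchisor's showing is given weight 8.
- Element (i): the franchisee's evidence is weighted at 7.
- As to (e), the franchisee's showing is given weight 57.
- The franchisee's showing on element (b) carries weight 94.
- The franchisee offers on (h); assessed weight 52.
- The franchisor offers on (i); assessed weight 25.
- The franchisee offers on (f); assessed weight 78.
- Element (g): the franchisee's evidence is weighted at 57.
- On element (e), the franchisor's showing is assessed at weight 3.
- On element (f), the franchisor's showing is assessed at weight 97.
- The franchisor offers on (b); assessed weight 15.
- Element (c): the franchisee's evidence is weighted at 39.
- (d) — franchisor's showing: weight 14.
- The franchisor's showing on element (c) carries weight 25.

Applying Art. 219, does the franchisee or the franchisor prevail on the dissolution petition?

— Issue I —
Stage I.1 (franchisee, a clear and cogent showing, weight exceeds 79): (a) net 85−8=77 ≤ 79 — fails; (b) net 94−15=79 ≤ 79 — fails.
  Not every element is met, so the franchisee fails to carry Stage I.1.
The franchisor prevails on this issue.
— Issue II —
At Stage II.1 the franchisee must meet the preponderance of the evidence (weight is at least 52): on (e) the weight is 57 less the opposing 3 gives net 54, ≥ 52, so (e) meets the standard.
  All elements met. The burden passes to the franchisor.
At Stage II.2 the franchisor must meet a prima facie showing (weight is at least 16): on (f) the weight is 97 less the opposing 78 gives net 19, which does reach 16, so (f) meets the standard.
  All elements met at the final stage.
With every stage satisfied, the franchisor prevails on this issue.
— Issue III —
Stage III.1 — burden on franchisee; standard: the preponderance of the evidence (weight exceeds 55).
    (g): 57 > 55 [met]
    (h): 52 ≤ 55 [not met]
  Not every element is met, so the franchisee fails to carry Stage III.1.
So the franchisor prevails on this issue.
Per-issue: Issue I → franchisor; Issue II → franchisor; Issue III → franchisor. The franchisee must prevail on at least one issue; overall, the franchisor prevails.

franchisor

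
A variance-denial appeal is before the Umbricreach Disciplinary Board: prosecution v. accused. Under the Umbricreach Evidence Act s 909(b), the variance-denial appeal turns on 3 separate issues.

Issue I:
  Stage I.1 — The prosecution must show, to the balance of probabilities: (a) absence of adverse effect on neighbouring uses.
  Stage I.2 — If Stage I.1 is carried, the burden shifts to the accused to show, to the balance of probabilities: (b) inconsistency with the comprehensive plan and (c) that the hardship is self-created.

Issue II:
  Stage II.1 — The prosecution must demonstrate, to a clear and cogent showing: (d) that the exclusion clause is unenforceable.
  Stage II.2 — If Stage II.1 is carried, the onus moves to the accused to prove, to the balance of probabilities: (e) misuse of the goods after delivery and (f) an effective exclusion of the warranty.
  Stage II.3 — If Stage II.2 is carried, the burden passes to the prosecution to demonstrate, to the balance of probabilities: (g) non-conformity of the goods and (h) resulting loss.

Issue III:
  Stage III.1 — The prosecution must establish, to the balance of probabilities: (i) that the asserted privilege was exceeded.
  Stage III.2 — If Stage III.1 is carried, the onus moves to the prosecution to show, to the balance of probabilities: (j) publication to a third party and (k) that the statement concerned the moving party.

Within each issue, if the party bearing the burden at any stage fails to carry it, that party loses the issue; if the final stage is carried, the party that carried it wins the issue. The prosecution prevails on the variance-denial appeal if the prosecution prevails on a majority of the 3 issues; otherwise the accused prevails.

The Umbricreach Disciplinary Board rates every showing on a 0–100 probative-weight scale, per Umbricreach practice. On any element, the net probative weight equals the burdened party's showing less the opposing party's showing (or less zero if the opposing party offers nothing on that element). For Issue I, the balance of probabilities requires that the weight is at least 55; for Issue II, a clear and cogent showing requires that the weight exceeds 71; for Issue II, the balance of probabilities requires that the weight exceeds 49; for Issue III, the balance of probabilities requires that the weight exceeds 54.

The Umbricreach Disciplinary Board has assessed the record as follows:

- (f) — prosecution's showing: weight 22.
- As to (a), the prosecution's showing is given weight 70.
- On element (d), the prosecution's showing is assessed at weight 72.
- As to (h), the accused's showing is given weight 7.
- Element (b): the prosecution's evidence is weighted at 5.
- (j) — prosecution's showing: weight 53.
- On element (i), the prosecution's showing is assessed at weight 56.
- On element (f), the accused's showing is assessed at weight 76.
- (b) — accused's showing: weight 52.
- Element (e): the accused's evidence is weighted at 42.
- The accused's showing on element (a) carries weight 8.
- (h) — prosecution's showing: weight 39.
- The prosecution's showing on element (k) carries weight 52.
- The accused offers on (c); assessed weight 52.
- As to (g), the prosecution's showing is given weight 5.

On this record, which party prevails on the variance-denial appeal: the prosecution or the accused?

prosecution

— Issue I —
Stage I.1 — burden on prosecution; standard: the balance of probabilities (weight is at least 55).
    (a): 70 − 8 = 62 ≥ 55 [met]
  All elements met. The burden passes to the accused.
Stage I.2 — burden on accused; standard: the balance of probabilities (weight is at least 55).
    (b): 52 − 5 = 47 < 55 [not met]
    (c): 52 < 55 [not met]
  Not every element is met, so the accused fails to carry Stage I.2.
The prosecution prevails on this issue.
— Issue II —
At Stage II.1 the prosecution must meet a clear and cogent showing (weight exceeds 71): on (d) the weight is 72, which does exceed 71, so (d) meets the standard.
  Stage II.1 carried; the burden shifts to the accused.
At Stage II.2 the accused must meet the balance of probabilities (weight exceeds 49): on (e) the weight is 42, which does not exceed 49, so (e) does not meet the standard; on (f) the weight is 76 less the opposing 22 gives net 54, > 49, so (f) meets the standard.
  Stage II.2 not carried; the accused fails its burden.
The prosecution prevails on this issue.
— Issue III —
Stage III.1 (prosecution, the balance of probabilities, weight exceeds 54): (i) 56 > 54 — meets.
  All elements met. The prosecution retains the burden for Stage III.2.
Stage III.2 (prosecution, the balance of probabilities, weight exceeds 54): (j) 53 ≤ 54 — fails; (k) 52 ≤ 54 — fails.
  Not every element is met, so the prosecution fails to carry Stage III.2.
So the accused prevails on this issue.
Per-issue: Issue I → prosecution; Issue II → prosecution; Issue III → accused. The prosecution must prevail on a majority of issues; overall, the prosecution prevails.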